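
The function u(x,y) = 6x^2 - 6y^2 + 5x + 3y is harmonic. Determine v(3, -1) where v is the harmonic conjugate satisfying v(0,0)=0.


Step 1: v_x = -u_y = 12y - 3
Step 2: v_y = u_x = 12x + 5
Step 3: v = 12xy - 3x + 5y + C
Step 4: v(0,0) = 0 => C = 0
Step 5: v(3, -1) = -50

-50


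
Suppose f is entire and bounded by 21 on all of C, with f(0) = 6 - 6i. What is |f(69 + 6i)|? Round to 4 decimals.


Step 1: By Liouville's theorem, a bounded entire function is constant.
Step 2: f(z) = f(0) = 6 - 6i for all z.
Step 3: |f(w)| = |6 - 6i| = sqrt(36 + 36)
Step 4: = 8.4853

8.4853


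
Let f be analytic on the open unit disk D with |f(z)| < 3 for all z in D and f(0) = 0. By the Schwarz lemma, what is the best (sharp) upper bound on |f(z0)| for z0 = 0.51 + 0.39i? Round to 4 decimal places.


Step 1: g = f/3 maps D -> D with g(0) = 0, so by the Schwarz lemma |g(z)| <= |z|, i.e. |f(z)| <= 3|z|; this is sharp (f(z) = 3z).
Step 2: |z0|^2 = 0.51^2 + 0.39^2 = 0.4122
Step 3: |z0| = sqrt(0.4122) = 0.642028
Step 4: Best bound = 3 * |z0| = 3 * 0.642028 = 1.9261

1.9261


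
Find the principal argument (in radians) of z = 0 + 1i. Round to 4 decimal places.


Step 1: z = 0 + 1i
Step 2: arg(z) = atan2(1, 0)
Step 3: arg(z) = 1.5708

1.5708


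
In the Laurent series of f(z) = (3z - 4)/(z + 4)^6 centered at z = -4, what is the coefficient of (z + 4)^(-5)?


Step 1: Write the numerator in powers of (z + 4): 3z - 4 = 3(z + 4) + (3*(-4) - 4) = 3(z + 4) - 16
Step 2: Divide by (z + 4)^6: f(z) = -16(z + 4)^(-6) + 3(z + 4)^(-5)
Step 3: This finite sum is the Laurent series of f about z = -4.
Step 4: Coefficient of (z + 4)^(-5) = coefficient of (z + 4) in the re-centred numerator = 3

3


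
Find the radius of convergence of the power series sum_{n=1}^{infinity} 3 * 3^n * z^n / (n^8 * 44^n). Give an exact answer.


Step 1: General term a_n = 3 * 3^n / (n^8 * 44^n)
Step 2: By the root test, |a_n|^(1/n) = 3^(1/n) * 3 / (n^(8/n) * 44) -> 3/44 as n -> infinity (since 3^(1/n) -> 1 and n^(8/n) -> 1)
Step 3: R = 1/lim|a_n|^(1/n) = 44/3

44/3


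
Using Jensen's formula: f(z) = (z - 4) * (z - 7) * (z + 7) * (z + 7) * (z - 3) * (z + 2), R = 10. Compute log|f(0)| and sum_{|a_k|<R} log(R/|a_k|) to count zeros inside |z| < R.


Jensen's formula: (1/2pi)*integral log|f(Re^it)|dt = log|f(0)| + sum_{|a_k|<R} log(R/|a_k|)
Step 1: f(0) = (-4) * (-7) * 7 * 7 * (-3) * 2 = -8232
Step 2: log|f(0)| = log|4| + log|7| + log|-7| + log|-7| + log|3| + log|-2| = 9.0158
Step 3: Zeros inside |z| < 10: 4, 7, -7, -7, 3, -2
Step 4: Jensen sum = log(10/4) + log(10/7) + log(10/7) + log(10/7) + log(10/3) + log(10/2) = 4.7997
Step 5: n(R) = number of terms in the Jensen sum = count of zeros inside |z| < 10 = 6

6


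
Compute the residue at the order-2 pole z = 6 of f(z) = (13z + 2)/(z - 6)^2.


Step 1: Pole of order 2 at z = 6
Step 2: Res = lim d/dz [(z - 6)^2 * f(z)] as z -> 6
Step 3: (z - 6)^2 * f(z) = 13z + 2
Step 4: d/dz[13z + 2] = 13

13


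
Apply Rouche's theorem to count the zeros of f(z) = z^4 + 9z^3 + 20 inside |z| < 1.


Step 1: On |z| = 1 the three terms have sizes |z^4| = 1^4 = 1, |9z^3| = 9*1^3 = 9, |20| = 20
Step 2: The dominant term is g(z) = 20; let h(z) = z^4 + 9z^3 so f = g + h
Step 3: On |z| = 1: |g| = 20 and |h| <= 1 + 9 = 10
Step 4: Since 20 > 10, |h| < |g| on |z| = 1, so by Rouche f has the same number of zeros as g inside |z| < 1
Step 5: g(z) = 20 is a nonzero constant with no zeros inside |z| < 1. Answer = 0

0


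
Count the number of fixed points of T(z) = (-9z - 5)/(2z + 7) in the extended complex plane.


Step 1: Fixed points satisfy T(z) = z
Step 2: 2z^2 + 16z + 5 = 0
Step 3: Discriminant = 16^2 - 4*2*5 = 216
Step 4: Number of fixed points = 2

2


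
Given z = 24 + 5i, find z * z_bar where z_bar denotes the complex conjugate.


Step 1: conj(z) = 24 - 5i
Step 2: z * conj(z) = 24^2 + 5^2
Step 3: = 576 + 25 = 601

601


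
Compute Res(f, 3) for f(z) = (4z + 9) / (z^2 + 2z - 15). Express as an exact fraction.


Step 1: Q(z) = z^2 + 2z - 15 = (z - 3)(z + 5)
Step 2: Q'(z) = 2z + 2
Step 3: Q'(3) = 8, P(3) = 21
Step 4: Res = P(3)/Q'(3) = 21/8 = 21/8

21/8


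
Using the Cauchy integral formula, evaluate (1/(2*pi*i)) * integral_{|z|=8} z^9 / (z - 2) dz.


Step 1: f(z) = z^9, a = 2 is inside |z| = 8
Step 2: By Cauchy integral formula: (1/(2pi*i)) * integral = f(a)
Step 3: f(2) = 2^9 = 512

512


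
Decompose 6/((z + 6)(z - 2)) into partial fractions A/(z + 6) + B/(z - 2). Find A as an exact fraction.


Step 1: Multiply both sides by (z + 6) and set z = -6
Step 2: A = 6 / (-6 - 2)
Step 3: A = 6 / (-8)
Step 4: A = -3/4

-3/4


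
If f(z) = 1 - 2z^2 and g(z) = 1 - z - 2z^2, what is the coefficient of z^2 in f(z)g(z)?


Step 1: z^2 term in f*g comes from: (1)*(-2z^2) + (0)*(-z) + (-2z^2)*(1)
Step 2: = -2 + 0 - 2
Step 3: = -4

-4


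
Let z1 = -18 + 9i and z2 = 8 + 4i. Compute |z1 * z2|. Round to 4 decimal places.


Step 1: |z1| = sqrt((-18)^2 + 9^2) = sqrt(405)
Step 2: |z2| = sqrt(8^2 + 4^2) = sqrt(80)
Step 3: |z1*z2| = |z1|*|z2| = sqrt(405) * sqrt(80) = sqrt(405 * 80) = sqrt(32400)
Step 4: = 180.0

180.0


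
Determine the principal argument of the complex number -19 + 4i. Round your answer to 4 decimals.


Step 1: z = -19 + 4i
Step 2: arg(z) = atan2(4, -19)
Step 3: arg(z) = 2.9341

2.9341


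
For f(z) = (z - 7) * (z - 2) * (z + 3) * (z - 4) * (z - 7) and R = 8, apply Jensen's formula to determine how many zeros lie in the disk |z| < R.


Jensen's formula: (1/2pi)*integral log|f(Re^it)|dt = log|f(0)| + sum_{|a_k|<R} log(R/|a_k|)
Step 1: f(0) = (-7) * (-2) * 3 * (-4) * (-7) = 1176
Step 2: log|f(0)| = log|7| + log|2| + log|-3| + log|4| + log|7| = 7.0699
Step 3: Zeros inside |z| < 8: 7, 2, -3, 4, 7
Step 4: Jensen sum = log(8/7) + log(8/2) + log(8/3) + log(8/4) + log(8/7) = 3.3273
Step 5: n(R) = number of terms in the Jensen sum = count of zeros inside |z| < 8 = 5

5


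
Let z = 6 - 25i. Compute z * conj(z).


Step 1: conj(z) = 6 + 25i
Step 2: z * conj(z) = 6^2 + (-25)^2
Step 3: = 36 + 625 = 661

661


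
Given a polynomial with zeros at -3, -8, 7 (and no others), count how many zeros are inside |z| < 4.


Step 1: Check each root:
  z = -3: |-3| = 3 < 4
  z = -8: |-8| = 8 >= 4
  z = 7: |7| = 7 >= 4
Step 2: Count = 1

1


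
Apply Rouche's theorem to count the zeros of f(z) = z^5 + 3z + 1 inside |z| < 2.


Step 1: On |z| = 2 the three terms have sizes |z^5| = 2^5 = 32, |3z| = 3*2 = 6, |1| = 1
Step 2: The dominant term is g(z) = z^5; let h(z) = 3z + 1 so f = g + h
Step 3: On |z| = 2: |g| = 32 and |h| <= 6 + 1 = 7
Step 4: Since 32 > 7, |h| < |g| on |z| = 2, so by Rouche f has the same number of zeros as g inside |z| < 2
Step 5: g(z) = z^5 has 5 zeros (all at the origin) inside |z| < 2. Answer = 5

5


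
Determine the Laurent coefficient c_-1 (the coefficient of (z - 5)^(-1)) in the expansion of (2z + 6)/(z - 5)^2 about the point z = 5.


Step 1: Write the numerator in powers of (z - 5): 2z + 6 = 2(z - 5) + (2*5 + 6) = 2(z - 5) + 16
Step 2: Divide by (z - 5)^2: f(z) = 16(z - 5)^(-2) + 2(z - 5)^(-1)
Step 3: This finite sum is the Laurent series of f about z = 5.
Step 4: Coefficient of (z - 5)^(-1) = coefficient of (z - 5) in the re-centred numerator = 2

2


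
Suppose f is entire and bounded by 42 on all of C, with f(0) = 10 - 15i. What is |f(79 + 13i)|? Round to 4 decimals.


Step 1: By Liouville's theorem, a bounded entire function is constant.
Step 2: f(z) = f(0) = 10 - 15i for all z.
Step 3: |f(w)| = |10 - 15i| = sqrt(100 + 225)
Step 4: = 18.0278

18.0278


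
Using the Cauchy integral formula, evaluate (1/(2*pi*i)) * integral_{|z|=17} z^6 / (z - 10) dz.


Step 1: f(z) = z^6, a = 10 is inside |z| = 17
Step 2: By Cauchy integral formula: (1/(2pi*i)) * integral = f(a)
Step 3: f(10) = 10^6 = 1000000

1000000


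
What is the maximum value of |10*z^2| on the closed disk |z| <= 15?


Step 1: On |z| = 15, |f(z)| = 10 * |z|^2 = 10 * 15^2
Step 2: By maximum modulus principle, maximum is on boundary.
Step 3: Maximum = 10 * 225 = 2250

2250


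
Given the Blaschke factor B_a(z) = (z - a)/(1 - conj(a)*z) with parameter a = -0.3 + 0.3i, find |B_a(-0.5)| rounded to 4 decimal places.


Step 1: Numerator z0 - a = -0.5 - (-0.3 + 0.3i) = -0.2 - 0.3i
Step 2: Denominator 1 - conj(a)*z0 = 1 - (-0.3 - 0.3i)*(-0.5) = 0.85 - 0.15i
Step 3: |z0 - a|^2 = (-0.2)^2 + (-0.3)^2 = 0.13; |1 - conj(a)*z0|^2 = 0.85^2 + (-0.15)^2 = 0.745
Step 4: |B_a(-0.5)| = sqrt(0.13 / 0.745) = sqrt(0.174497)
Step 5: = 0.4177

0.4177


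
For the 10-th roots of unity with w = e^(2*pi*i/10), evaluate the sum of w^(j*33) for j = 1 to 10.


Step 1: The sum sum_{j=1}^{n} w^(k*j) equals n if n | k, else 0.
Step 2: Here n = 10, k = 33
Step 3: Does n divide k? 10 | 33 -> False
Step 4: Sum = 0

0


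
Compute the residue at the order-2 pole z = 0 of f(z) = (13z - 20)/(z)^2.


Step 1: Pole of order 2 at z = 0
Step 2: Res = lim d/dz [(z)^2 * f(z)] as z -> 0
Step 3: (z)^2 * f(z) = 13z - 20
Step 4: d/dz[13z - 20] = 13

13


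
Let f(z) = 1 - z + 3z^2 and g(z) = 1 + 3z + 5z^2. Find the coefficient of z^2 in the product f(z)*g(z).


Step 1: z^2 term in f*g comes from: (1)*(5z^2) + (-z)*(3z) + (3z^2)*(1)
Step 2: = 5 - 3 + 3
Step 3: = 5

5


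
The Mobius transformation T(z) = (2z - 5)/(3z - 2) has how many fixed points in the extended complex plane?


Step 1: Fixed points satisfy T(z) = z
Step 2: 3z^2 - 4z + 5 = 0
Step 3: Discriminant = (-4)^2 - 4*3*5 = -44
Step 4: Number of fixed points = 2

2


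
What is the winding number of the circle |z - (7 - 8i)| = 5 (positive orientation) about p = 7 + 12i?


Step 1: Center c = (7, -8), radius = 5
Step 2: |p - c|^2 = 0^2 + 20^2 = 400
Step 3: r^2 = 25
Step 4: |p-c| > r so winding number = 0

0


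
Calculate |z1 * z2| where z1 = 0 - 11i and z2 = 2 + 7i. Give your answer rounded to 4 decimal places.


Step 1: |z1| = sqrt(0^2 + (-11)^2) = sqrt(121)
Step 2: |z2| = sqrt(2^2 + 7^2) = sqrt(53)
Step 3: |z1*z2| = |z1|*|z2| = sqrt(121) * sqrt(53) = sqrt(121 * 53) = sqrt(6413)
Step 4: = 80.0812

80.0812


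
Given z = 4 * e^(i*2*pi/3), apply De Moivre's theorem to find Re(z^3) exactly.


Step 1: By De Moivre's theorem, z^3 = 4^3 * e^(i*3*2*pi/3) = 64 * (cos(2*pi) + i*sin(2*pi))
Step 2: |z|^3 = 4^3 = 64
Step 3: Reduce the angle mod 2*pi: 2*pi - 2*pi = 0
Step 4: cos(0) = 1
Step 5: Re(z^3) = 64 * 1 = 64

64


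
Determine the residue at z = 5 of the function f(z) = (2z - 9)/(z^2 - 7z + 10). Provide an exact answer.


Step 1: Q(z) = z^2 - 7z + 10 = (z - 5)(z - 2)
Step 2: Q'(z) = 2z - 7
Step 3: Q'(5) = 3, P(5) = 1
Step 4: Res = P(5)/Q'(5) = 1/3 = 1/3

1/3


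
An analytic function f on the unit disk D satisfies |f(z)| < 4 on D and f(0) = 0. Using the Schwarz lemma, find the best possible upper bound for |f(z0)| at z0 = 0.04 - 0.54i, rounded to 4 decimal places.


Step 1: g = f/4 maps D -> D with g(0) = 0, so by the Schwarz lemma |g(z)| <= |z|, i.e. |f(z)| <= 4|z|; this is sharp (f(z) = 4z).
Step 2: |z0|^2 = 0.04^2 + (-0.54)^2 = 0.2932
Step 3: |z0| = sqrt(0.2932) = 0.541479
Step 4: Best bound = 4 * |z0| = 4 * 0.541479 = 2.1659

2.1659


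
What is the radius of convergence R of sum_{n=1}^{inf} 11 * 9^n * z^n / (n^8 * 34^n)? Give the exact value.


Step 1: General term a_n = 11 * 9^n / (n^8 * 34^n)
Step 2: By the root test, |a_n|^(1/n) = 11^(1/n) * 9 / (n^(8/n) * 34) -> 9/34 as n -> infinity (since 11^(1/n) -> 1 and n^(8/n) -> 1)
Step 3: R = 1/lim|a_n|^(1/n) = 34/9

34/9


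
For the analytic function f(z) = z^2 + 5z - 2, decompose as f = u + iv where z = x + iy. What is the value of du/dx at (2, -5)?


Step 1: f(z) = (x+iy)^2 + 5(x+iy) - 2
Step 2: u = (x^2 - y^2) + 5x - 2
Step 3: u_x = 2x + 5
Step 4: At (2, -5): u_x = 4 + 5 = 9

9


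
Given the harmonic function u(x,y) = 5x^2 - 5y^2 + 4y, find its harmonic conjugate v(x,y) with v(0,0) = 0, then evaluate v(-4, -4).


Step 1: v_x = -u_y = 10y - 4
Step 2: v_y = u_x = 10x + 0
Step 3: v = 10xy - 4x + C
Step 4: v(0,0) = 0 => C = 0
Step 5: v(-4, -4) = 176

176


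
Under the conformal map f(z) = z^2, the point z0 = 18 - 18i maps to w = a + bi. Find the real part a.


Step 1: z0 = 18 - 18i
Step 2: z0^2 = 18^2 - (-18)^2 - 648i
Step 3: real part = 324 - 324 = 0

0


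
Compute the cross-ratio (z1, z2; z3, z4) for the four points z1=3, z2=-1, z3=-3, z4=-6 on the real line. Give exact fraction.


Step 1: (z1-z3)(z2-z4) = 6 * 5 = 30
Step 2: (z1-z4)(z2-z3) = 9 * 2 = 18
Step 3: Cross-ratio = 30/18 = 5/3

5/3


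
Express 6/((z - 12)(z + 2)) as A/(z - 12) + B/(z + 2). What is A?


Step 1: Multiply both sides by (z - 12) and set z = 12
Step 2: A = 6 / (12 + 2)
Step 3: A = 6 / 14
Step 4: A = 3/7

3/7


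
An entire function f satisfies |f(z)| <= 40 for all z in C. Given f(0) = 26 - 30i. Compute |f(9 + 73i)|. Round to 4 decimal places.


Step 1: By Liouville's theorem, a bounded entire function is constant.
Step 2: f(z) = f(0) = 26 - 30i for all z.
Step 3: |f(w)| = |26 - 30i| = sqrt(676 + 900)
Step 4: = 39.6989

39.6989


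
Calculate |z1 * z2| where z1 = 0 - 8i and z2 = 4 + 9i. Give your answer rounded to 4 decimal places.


Step 1: |z1| = sqrt(0^2 + (-8)^2) = sqrt(64)
Step 2: |z2| = sqrt(4^2 + 9^2) = sqrt(97)
Step 3: |z1*z2| = |z1|*|z2| = sqrt(64) * sqrt(97) = sqrt(64 * 97) = sqrt(6208)
Step 4: = 78.7909

78.7909


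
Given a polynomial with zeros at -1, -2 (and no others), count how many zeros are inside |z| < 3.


Step 1: Check each root:
  z = -1: |-1| = 1 < 3
  z = -2: |-2| = 2 < 3
Step 2: Count = 2

2


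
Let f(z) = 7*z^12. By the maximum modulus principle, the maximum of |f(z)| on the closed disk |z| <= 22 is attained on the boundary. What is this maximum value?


Step 1: On |z| = 22, |f(z)| = 7 * |z|^12 = 7 * 22^12
Step 2: By maximum modulus principle, maximum is on boundary.
Step 3: Maximum = 7 * 12855002631049216 = 89985018417344512

89985018417344512


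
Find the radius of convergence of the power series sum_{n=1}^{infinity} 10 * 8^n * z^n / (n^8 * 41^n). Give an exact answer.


Step 1: General term a_n = 10 * 8^n / (n^8 * 41^n)
Step 2: By the root test, |a_n|^(1/n) = 10^(1/n) * 8 / (n^(8/n) * 41) -> 8/41 as n -> infinity (since 10^(1/n) -> 1 and n^(8/n) -> 1)
Step 3: R = 1/lim|a_n|^(1/n) = 41/8

41/8


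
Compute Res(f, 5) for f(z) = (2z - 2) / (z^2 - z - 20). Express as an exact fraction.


Step 1: Q(z) = z^2 - z - 20 = (z - 5)(z + 4)
Step 2: Q'(z) = 2z - 1
Step 3: Q'(5) = 9, P(5) = 8
Step 4: Res = P(5)/Q'(5) = 8/9 = 8/9

8/9


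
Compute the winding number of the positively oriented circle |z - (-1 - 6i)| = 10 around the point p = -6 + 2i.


Step 1: Center c = (-1, -6), radius = 10
Step 2: |p - c|^2 = (-5)^2 + 8^2 = 89
Step 3: r^2 = 100
Step 4: |p-c| < r so winding number = 1

1


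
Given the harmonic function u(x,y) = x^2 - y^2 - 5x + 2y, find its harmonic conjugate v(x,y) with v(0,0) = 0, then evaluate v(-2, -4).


Step 1: v_x = -u_y = 2y - 2
Step 2: v_y = u_x = 2x - 5
Step 3: v = 2xy - 2x - 5y + C
Step 4: v(0,0) = 0 => C = 0
Step 5: v(-2, -4) = 40

40


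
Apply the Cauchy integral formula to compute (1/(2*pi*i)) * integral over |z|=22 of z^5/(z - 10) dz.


Step 1: f(z) = z^5, a = 10 is inside |z| = 22
Step 2: By Cauchy integral formula: (1/(2pi*i)) * integral = f(a)
Step 3: f(10) = 10^5 = 100000

100000


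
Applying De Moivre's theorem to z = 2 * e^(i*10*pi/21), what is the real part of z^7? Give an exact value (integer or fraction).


Step 1: By De Moivre's theorem, z^7 = 2^7 * e^(i*7*10*pi/21) = 128 * (cos(10*pi/3) + i*sin(10*pi/3))
Step 2: |z|^7 = 2^7 = 128
Step 3: Reduce the angle mod 2*pi: 10*pi/3 - 2*pi = 4*pi/3
Step 4: cos(4*pi/3) = -1/2
Step 5: Re(z^7) = 128 * (-1/2) = -64

-64


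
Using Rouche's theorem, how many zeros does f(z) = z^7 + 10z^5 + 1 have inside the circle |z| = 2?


Step 1: On |z| = 2 the three terms have sizes |z^7| = 2^7 = 128, |10z^5| = 10*2^5 = 320, |1| = 1
Step 2: The dominant term is g(z) = 10z^5; let h(z) = z^7 + 1 so f = g + h
Step 3: On |z| = 2: |g| = 320 and |h| <= 128 + 1 = 129
Step 4: Since 320 > 129, |h| < |g| on |z| = 2, so by Rouche f has the same number of zeros as g inside |z| < 2
Step 5: g(z) = 10z^5 has 5 zeros (at the origin, multiplicity 5) inside |z| < 2. Answer = 5

5


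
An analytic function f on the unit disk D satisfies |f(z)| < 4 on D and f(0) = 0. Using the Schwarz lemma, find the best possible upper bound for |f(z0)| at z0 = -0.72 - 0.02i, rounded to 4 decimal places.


Step 1: g = f/4 maps D -> D with g(0) = 0, so by the Schwarz lemma |g(z)| <= |z|, i.e. |f(z)| <= 4|z|; this is sharp (f(z) = 4z).
Step 2: |z0|^2 = (-0.72)^2 + (-0.02)^2 = 0.5188
Step 3: |z0| = sqrt(0.5188) = 0.720278
Step 4: Best bound = 4 * |z0| = 4 * 0.720278 = 2.8811

2.8811


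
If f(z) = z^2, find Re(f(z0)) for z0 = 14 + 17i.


Step 1: z0 = 14 + 17i
Step 2: z0^2 = 14^2 - 17^2 + 476i
Step 3: real part = 196 - 289 = -93

-93


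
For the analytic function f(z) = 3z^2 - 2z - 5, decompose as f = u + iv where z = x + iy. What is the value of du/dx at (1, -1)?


Step 1: f(z) = 3(x+iy)^2 - 2(x+iy) - 5
Step 2: u = 3(x^2 - y^2) - 2x - 5
Step 3: u_x = 6x - 2
Step 4: At (1, -1): u_x = 6 - 2 = 4

4


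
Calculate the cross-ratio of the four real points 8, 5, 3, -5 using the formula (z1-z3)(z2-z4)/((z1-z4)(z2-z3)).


Step 1: (z1-z3)(z2-z4) = 5 * 10 = 50
Step 2: (z1-z4)(z2-z3) = 13 * 2 = 26
Step 3: Cross-ratio = 50/26 = 25/13

25/13


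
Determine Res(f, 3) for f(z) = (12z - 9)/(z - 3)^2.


Step 1: Pole of order 2 at z = 3
Step 2: Res = lim d/dz [(z - 3)^2 * f(z)] as z -> 3
Step 3: (z - 3)^2 * f(z) = 12z - 9
Step 4: d/dz[12z - 9] = 12

12


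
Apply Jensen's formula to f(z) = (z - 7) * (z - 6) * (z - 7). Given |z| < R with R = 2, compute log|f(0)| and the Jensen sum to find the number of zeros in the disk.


Jensen's formula: (1/2pi)*integral log|f(Re^it)|dt = log|f(0)| + sum_{|a_k|<R} log(R/|a_k|)
Step 1: f(0) = (-7) * (-6) * (-7) = -294
Step 2: log|f(0)| = log|7| + log|6| + log|7| = 5.6836
Step 3: Zeros inside |z| < 2: none
Step 4: Jensen sum = (empty sum) = 0
Step 5: n(R) = number of terms in the Jensen sum = count of zeros inside |z| < 2 = 0

0


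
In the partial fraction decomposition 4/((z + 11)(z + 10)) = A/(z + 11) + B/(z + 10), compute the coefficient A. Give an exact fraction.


Step 1: Multiply both sides by (z + 11) and set z = -11
Step 2: A = 4 / (-11 + 10)
Step 3: A = 4 / (-1)
Step 4: A = -4

-4


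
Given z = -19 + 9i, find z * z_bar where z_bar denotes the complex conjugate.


Step 1: conj(z) = -19 - 9i
Step 2: z * conj(z) = (-19)^2 + 9^2
Step 3: = 361 + 81 = 442

442


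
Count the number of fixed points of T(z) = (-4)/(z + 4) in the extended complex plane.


Step 1: Fixed points satisfy T(z) = z
Step 2: z^2 + 4z + 4 = 0
Step 3: Discriminant = 4^2 - 4*1*4 = 0
Step 4: Number of fixed points = 1

1


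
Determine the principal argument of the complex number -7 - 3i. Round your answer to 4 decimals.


Step 1: z = -7 - 3i
Step 2: arg(z) = atan2(-3, -7)
Step 3: arg(z) = -2.7367

-2.7367


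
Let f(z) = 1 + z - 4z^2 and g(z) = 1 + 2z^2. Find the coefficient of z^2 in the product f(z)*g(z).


Step 1: z^2 term in f*g comes from: (1)*(2z^2) + (z)*(0) + (-4z^2)*(1)
Step 2: = 2 + 0 - 4
Step 3: = -2

-2


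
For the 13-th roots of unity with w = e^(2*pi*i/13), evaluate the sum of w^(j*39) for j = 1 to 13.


Step 1: The sum sum_{j=1}^{n} w^(k*j) equals n if n | k, else 0.
Step 2: Here n = 13, k = 39
Step 3: Does n divide k? 13 | 39 -> True
Step 4: Sum = 13

13


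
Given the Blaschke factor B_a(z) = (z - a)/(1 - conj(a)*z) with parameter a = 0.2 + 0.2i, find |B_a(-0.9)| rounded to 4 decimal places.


Step 1: Numerator z0 - a = -0.9 - (0.2 + 0.2i) = -1.1 - 0.2i
Step 2: Denominator 1 - conj(a)*z0 = 1 - (0.2 - 0.2i)*(-0.9) = 1.18 - 0.18i
Step 3: |z0 - a|^2 = (-1.1)^2 + (-0.2)^2 = 1.25; |1 - conj(a)*z0|^2 = 1.18^2 + (-0.18)^2 = 1.4248
Step 4: |B_a(-0.9)| = sqrt(1.25 / 1.4248) = sqrt(0.877316)
Step 5: = 0.9367

0.9367


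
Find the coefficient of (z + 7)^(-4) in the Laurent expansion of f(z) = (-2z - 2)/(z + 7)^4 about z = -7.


Step 1: Write the numerator in powers of (z + 7): -2z - 2 = -2(z + 7) + (-2*(-7) - 2) = -2(z + 7) + 12
Step 2: Divide by (z + 7)^4: f(z) = 12(z + 7)^(-4) - 2(z + 7)^(-3)
Step 3: This finite sum is the Laurent series of f about z = -7.
Step 4: Coefficient of (z + 7)^(-4) = -2*(-7) - 2 = 12

12


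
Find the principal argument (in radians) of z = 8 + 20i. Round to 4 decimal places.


Step 1: z = 8 + 20i
Step 2: arg(z) = atan2(20, 8)
Step 3: arg(z) = 1.1903

1.1903


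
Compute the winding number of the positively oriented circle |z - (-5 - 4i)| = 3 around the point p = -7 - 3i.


Step 1: Center c = (-5, -4), radius = 3
Step 2: |p - c|^2 = (-2)^2 + 1^2 = 5
Step 3: r^2 = 9
Step 4: |p-c| < r so winding number = 1

1


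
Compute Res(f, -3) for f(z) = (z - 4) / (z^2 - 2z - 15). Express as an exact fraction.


Step 1: Q(z) = z^2 - 2z - 15 = (z + 3)(z - 5)
Step 2: Q'(z) = 2z - 2
Step 3: Q'(-3) = -8, P(-3) = -7
Step 4: Res = P(-3)/Q'(-3) = -7/(-8) = 7/8

7/8


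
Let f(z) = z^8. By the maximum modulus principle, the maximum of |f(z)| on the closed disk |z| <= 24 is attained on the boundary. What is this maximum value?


Step 1: On |z| = 24, |f(z)| = |z|^8 = 24^8
Step 2: By maximum modulus principle, maximum is on boundary.
Step 3: Maximum = 110075314176 = 110075314176

110075314176


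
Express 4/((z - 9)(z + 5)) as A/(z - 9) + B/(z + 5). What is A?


Step 1: Multiply both sides by (z - 9) and set z = 9
Step 2: A = 4 / (9 + 5)
Step 3: A = 4 / 14
Step 4: A = 2/7

2/7


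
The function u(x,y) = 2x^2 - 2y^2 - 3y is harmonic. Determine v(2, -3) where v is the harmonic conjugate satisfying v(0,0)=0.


Step 1: v_x = -u_y = 4y + 3
Step 2: v_y = u_x = 4x + 0
Step 3: v = 4xy + 3x + C
Step 4: v(0,0) = 0 => C = 0
Step 5: v(2, -3) = -18

-18


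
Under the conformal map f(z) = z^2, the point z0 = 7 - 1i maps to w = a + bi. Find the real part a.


Step 1: z0 = 7 - 1i
Step 2: z0^2 = 7^2 - (-1)^2 - 14i
Step 3: real part = 49 - 1 = 48

48


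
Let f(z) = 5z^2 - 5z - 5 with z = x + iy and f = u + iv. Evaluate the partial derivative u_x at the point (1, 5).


Step 1: f(z) = 5(x+iy)^2 - 5(x+iy) - 5
Step 2: u = 5(x^2 - y^2) - 5x - 5
Step 3: u_x = 10x - 5
Step 4: At (1, 5): u_x = 10 - 5 = 5

5


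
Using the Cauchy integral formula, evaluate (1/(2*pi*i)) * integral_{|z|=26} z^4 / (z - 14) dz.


Step 1: f(z) = z^4, a = 14 is inside |z| = 26
Step 2: By Cauchy integral formula: (1/(2pi*i)) * integral = f(a)
Step 3: f(14) = 14^4 = 38416

38416


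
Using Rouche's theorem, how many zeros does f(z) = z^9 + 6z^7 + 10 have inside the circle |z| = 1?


Step 1: On |z| = 1 the three terms have sizes |z^9| = 1^9 = 1, |6z^7| = 6*1^7 = 6, |10| = 10
Step 2: The dominant term is g(z) = 10; let h(z) = z^9 + 6z^7 so f = g + h
Step 3: On |z| = 1: |g| = 10 and |h| <= 1 + 6 = 7
Step 4: Since 10 > 7, |h| < |g| on |z| = 1, so by Rouche f has the same number of zeros as g inside |z| < 1
Step 5: g(z) = 10 is a nonzero constant with no zeros inside |z| < 1. Answer = 0

0


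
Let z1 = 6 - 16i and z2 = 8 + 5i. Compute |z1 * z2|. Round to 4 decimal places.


Step 1: |z1| = sqrt(6^2 + (-16)^2) = sqrt(292)
Step 2: |z2| = sqrt(8^2 + 5^2) = sqrt(89)
Step 3: |z1*z2| = |z1|*|z2| = sqrt(292) * sqrt(89) = sqrt(292 * 89) = sqrt(25988)
Step 4: = 161.2079

161.2079


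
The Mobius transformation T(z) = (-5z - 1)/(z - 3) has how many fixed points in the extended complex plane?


Step 1: Fixed points satisfy T(z) = z
Step 2: z^2 + 2z + 1 = 0
Step 3: Discriminant = 2^2 - 4*1*1 = 0
Step 4: Number of fixed points = 1

1


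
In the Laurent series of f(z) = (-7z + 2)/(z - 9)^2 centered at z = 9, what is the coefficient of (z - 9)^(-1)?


Step 1: Write the numerator in powers of (z - 9): -7z + 2 = -7(z - 9) + (-7*9 + 2) = -7(z - 9) - 61
Step 2: Divide by (z - 9)^2: f(z) = -61(z - 9)^(-2) - 7(z - 9)^(-1)
Step 3: This finite sum is the Laurent series of f about z = 9.
Step 4: Coefficient of (z - 9)^(-1) = coefficient of (z - 9) in the re-centred numerator = -7

-7


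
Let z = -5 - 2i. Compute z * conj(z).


Step 1: conj(z) = -5 + 2i
Step 2: z * conj(z) = (-5)^2 + (-2)^2
Step 3: = 25 + 4 = 29

29


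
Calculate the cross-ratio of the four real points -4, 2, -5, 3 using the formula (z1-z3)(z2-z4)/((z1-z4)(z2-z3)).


Step 1: (z1-z3)(z2-z4) = 1 * (-1) = -1
Step 2: (z1-z4)(z2-z3) = (-7) * 7 = -49
Step 3: Cross-ratio = 1/49 = 1/49

1/49


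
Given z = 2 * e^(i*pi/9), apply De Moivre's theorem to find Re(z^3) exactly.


Step 1: By De Moivre's theorem, z^3 = 2^3 * e^(i*3*pi/9) = 8 * (cos(pi/3) + i*sin(pi/3))
Step 2: |z|^3 = 2^3 = 8
Step 3: The angle pi/3 already lies in [0, 2*pi)
Step 4: cos(pi/3) = 1/2
Step 5: Re(z^3) = 8 * 1/2 = 4

4


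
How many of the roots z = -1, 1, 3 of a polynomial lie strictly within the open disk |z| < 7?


Step 1: Check each root:
  z = -1: |-1| = 1 < 7
  z = 1: |1| = 1 < 7
  z = 3: |3| = 3 < 7
Step 2: Count = 3

3


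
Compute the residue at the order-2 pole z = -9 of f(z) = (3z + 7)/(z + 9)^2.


Step 1: Pole of order 2 at z = -9
Step 2: Res = lim d/dz [(z + 9)^2 * f(z)] as z -> -9
Step 3: (z + 9)^2 * f(z) = 3z + 7
Step 4: d/dz[3z + 7] = 3

3


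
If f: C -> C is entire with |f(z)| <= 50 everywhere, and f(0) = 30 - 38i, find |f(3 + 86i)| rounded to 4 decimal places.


Step 1: By Liouville's theorem, a bounded entire function is constant.
Step 2: f(z) = f(0) = 30 - 38i for all z.
Step 3: |f(w)| = |30 - 38i| = sqrt(900 + 1444)
Step 4: = 48.4149

48.4149


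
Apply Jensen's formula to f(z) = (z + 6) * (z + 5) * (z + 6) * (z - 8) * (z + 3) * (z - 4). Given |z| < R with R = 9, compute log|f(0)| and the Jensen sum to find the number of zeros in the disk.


Jensen's formula: (1/2pi)*integral log|f(Re^it)|dt = log|f(0)| + sum_{|a_k|<R} log(R/|a_k|)
Step 1: f(0) = 6 * 5 * 6 * (-8) * 3 * (-4) = 17280
Step 2: log|f(0)| = log|-6| + log|-5| + log|-6| + log|8| + log|-3| + log|4| = 9.7573
Step 3: Zeros inside |z| < 9: -6, -5, -6, 8, -3, 4
Step 4: Jensen sum = log(9/6) + log(9/5) + log(9/6) + log(9/8) + log(9/3) + log(9/4) = 3.426
Step 5: n(R) = number of terms in the Jensen sum = count of zeros inside |z| < 9 = 6

6


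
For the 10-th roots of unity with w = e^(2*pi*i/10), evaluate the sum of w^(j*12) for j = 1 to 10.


Step 1: The sum sum_{j=1}^{n} w^(k*j) equals n if n | k, else 0.
Step 2: Here n = 10, k = 12
Step 3: Does n divide k? 10 | 12 -> False
Step 4: Sum = 0

0


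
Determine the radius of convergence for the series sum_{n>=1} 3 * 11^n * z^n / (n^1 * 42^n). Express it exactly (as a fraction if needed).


Step 1: General term a_n = 3 * 11^n / (n^1 * 42^n)
Step 2: By the root test, |a_n|^(1/n) = 3^(1/n) * 11 / (n^(1/n) * 42) -> 11/42 as n -> infinity (since 3^(1/n) -> 1 and n^(1/n) -> 1)
Step 3: R = 1/lim|a_n|^(1/n) = 42/11

42/11


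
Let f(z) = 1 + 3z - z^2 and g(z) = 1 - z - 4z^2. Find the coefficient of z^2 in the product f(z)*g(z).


Step 1: z^2 term in f*g comes from: (1)*(-4z^2) + (3z)*(-z) + (-z^2)*(1)
Step 2: = -4 - 3 - 1
Step 3: = -8

-8


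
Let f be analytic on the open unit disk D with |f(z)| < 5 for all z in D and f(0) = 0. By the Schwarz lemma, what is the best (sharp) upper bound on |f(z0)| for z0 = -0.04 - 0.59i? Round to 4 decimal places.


Step 1: g = f/5 maps D -> D with g(0) = 0, so by the Schwarz lemma |g(z)| <= |z|, i.e. |f(z)| <= 5|z|; this is sharp (f(z) = 5z).
Step 2: |z0|^2 = (-0.04)^2 + (-0.59)^2 = 0.3497
Step 3: |z0| = sqrt(0.3497) = 0.591354
Step 4: Best bound = 5 * |z0| = 5 * 0.591354 = 2.9568

2.9568


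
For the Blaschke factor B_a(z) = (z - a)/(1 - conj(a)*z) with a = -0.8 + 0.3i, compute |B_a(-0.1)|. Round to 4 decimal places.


Step 1: Numerator z0 - a = -0.1 - (-0.8 + 0.3i) = 0.7 - 0.3i
Step 2: Denominator 1 - conj(a)*z0 = 1 - (-0.8 - 0.3i)*(-0.1) = 0.92 - 0.03i
Step 3: |z0 - a|^2 = 0.7^2 + (-0.3)^2 = 0.58; |1 - conj(a)*z0|^2 = 0.92^2 + (-0.03)^2 = 0.8473
Step 4: |B_a(-0.1)| = sqrt(0.58 / 0.8473) = sqrt(0.684527)
Step 5: = 0.8274

0.8274


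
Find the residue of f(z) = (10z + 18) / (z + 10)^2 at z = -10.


Step 1: Pole of order 2 at z = -10
Step 2: Res = lim d/dz [(z + 10)^2 * f(z)] as z -> -10
Step 3: (z + 10)^2 * f(z) = 10z + 18
Step 4: d/dz[10z + 18] = 10

10


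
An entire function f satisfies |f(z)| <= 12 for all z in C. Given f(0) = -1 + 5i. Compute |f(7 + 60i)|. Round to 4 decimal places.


Step 1: By Liouville's theorem, a bounded entire function is constant.
Step 2: f(z) = f(0) = -1 + 5i for all z.
Step 3: |f(w)| = |-1 + 5i| = sqrt(1 + 25)
Step 4: = 5.099

5.099


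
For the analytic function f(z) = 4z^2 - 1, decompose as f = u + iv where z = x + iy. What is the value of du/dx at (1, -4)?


Step 1: f(z) = 4(x+iy)^2 - 1
Step 2: u = 4(x^2 - y^2) - 1
Step 3: u_x = 8x + 0
Step 4: At (1, -4): u_x = 8 + 0 = 8

8


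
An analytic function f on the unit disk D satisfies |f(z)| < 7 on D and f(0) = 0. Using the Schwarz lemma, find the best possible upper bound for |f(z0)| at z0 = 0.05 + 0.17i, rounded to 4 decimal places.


Step 1: g = f/7 maps D -> D with g(0) = 0, so by the Schwarz lemma |g(z)| <= |z|, i.e. |f(z)| <= 7|z|; this is sharp (f(z) = 7z).
Step 2: |z0|^2 = 0.05^2 + 0.17^2 = 0.0314
Step 3: |z0| = sqrt(0.0314) = 0.1772
Step 4: Best bound = 7 * |z0| = 7 * 0.1772 = 1.2404

1.2404


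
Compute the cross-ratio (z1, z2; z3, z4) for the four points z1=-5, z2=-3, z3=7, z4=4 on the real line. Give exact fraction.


Step 1: (z1-z3)(z2-z4) = (-12) * (-7) = 84
Step 2: (z1-z4)(z2-z3) = (-9) * (-10) = 90
Step 3: Cross-ratio = 84/90 = 14/15

14/15


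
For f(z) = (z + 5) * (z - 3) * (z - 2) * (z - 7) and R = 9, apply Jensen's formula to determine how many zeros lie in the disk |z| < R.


Jensen's formula: (1/2pi)*integral log|f(Re^it)|dt = log|f(0)| + sum_{|a_k|<R} log(R/|a_k|)
Step 1: f(0) = 5 * (-3) * (-2) * (-7) = -210
Step 2: log|f(0)| = log|-5| + log|3| + log|2| + log|7| = 5.3471
Step 3: Zeros inside |z| < 9: -5, 3, 2, 7
Step 4: Jensen sum = log(9/5) + log(9/3) + log(9/2) + log(9/7) = 3.4418
Step 5: n(R) = number of terms in the Jensen sum = count of zeros inside |z| < 9 = 4

4


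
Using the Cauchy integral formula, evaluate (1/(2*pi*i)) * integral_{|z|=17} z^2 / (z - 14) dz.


Step 1: f(z) = z^2, a = 14 is inside |z| = 17
Step 2: By Cauchy integral formula: (1/(2pi*i)) * integral = f(a)
Step 3: f(14) = 14^2 = 196

196


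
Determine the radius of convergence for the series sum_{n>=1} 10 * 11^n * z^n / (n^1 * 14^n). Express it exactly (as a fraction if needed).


Step 1: General term a_n = 10 * 11^n / (n^1 * 14^n)
Step 2: By the root test, |a_n|^(1/n) = 10^(1/n) * 11 / (n^(1/n) * 14) -> 11/14 as n -> infinity (since 10^(1/n) -> 1 and n^(1/n) -> 1)
Step 3: R = 1/lim|a_n|^(1/n) = 14/11

14/11


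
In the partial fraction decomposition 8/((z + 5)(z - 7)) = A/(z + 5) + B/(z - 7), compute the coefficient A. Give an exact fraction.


Step 1: Multiply both sides by (z + 5) and set z = -5
Step 2: A = 8 / (-5 - 7)
Step 3: A = 8 / (-12)
Step 4: A = -2/3

-2/3


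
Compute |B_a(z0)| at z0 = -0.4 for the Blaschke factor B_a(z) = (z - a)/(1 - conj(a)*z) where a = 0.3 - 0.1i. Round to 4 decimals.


Step 1: Numerator z0 - a = -0.4 - (0.3 - 0.1i) = -0.7 + 0.1i
Step 2: Denominator 1 - conj(a)*z0 = 1 - (0.3 + 0.1i)*(-0.4) = 1.12 + 0.04i
Step 3: |z0 - a|^2 = (-0.7)^2 + 0.1^2 = 0.5; |1 - conj(a)*z0|^2 = 1.12^2 + 0.04^2 = 1.256
Step 4: |B_a(-0.4)| = sqrt(0.5 / 1.256) = sqrt(0.398089)
Step 5: = 0.6309

0.6309


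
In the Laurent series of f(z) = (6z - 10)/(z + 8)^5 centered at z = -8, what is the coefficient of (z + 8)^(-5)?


Step 1: Write the numerator in powers of (z + 8): 6z - 10 = 6(z + 8) + (6*(-8) - 10) = 6(z + 8) - 58
Step 2: Divide by (z + 8)^5: f(z) = -58(z + 8)^(-5) + 6(z + 8)^(-4)
Step 3: This finite sum is the Laurent series of f about z = -8.
Step 4: Coefficient of (z + 8)^(-5) = 6*(-8) - 10 = -58

-58


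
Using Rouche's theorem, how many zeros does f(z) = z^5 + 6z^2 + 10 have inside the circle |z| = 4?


Step 1: On |z| = 4 the three terms have sizes |z^5| = 4^5 = 1024, |6z^2| = 6*4^2 = 96, |10| = 10
Step 2: The dominant term is g(z) = z^5; let h(z) = 6z^2 + 10 so f = g + h
Step 3: On |z| = 4: |g| = 1024 and |h| <= 96 + 10 = 106
Step 4: Since 1024 > 106, |h| < |g| on |z| = 4, so by Rouche f has the same number of zeros as g inside |z| < 4
Step 5: g(z) = z^5 has 5 zeros (all at the origin) inside |z| < 4. Answer = 5

5


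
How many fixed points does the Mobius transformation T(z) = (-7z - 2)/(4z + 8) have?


Step 1: Fixed points satisfy T(z) = z
Step 2: 4z^2 + 15z + 2 = 0
Step 3: Discriminant = 15^2 - 4*4*2 = 193
Step 4: Number of fixed points = 2

2


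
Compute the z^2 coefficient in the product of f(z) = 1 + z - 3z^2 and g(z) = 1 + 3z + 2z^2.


Step 1: z^2 term in f*g comes from: (1)*(2z^2) + (z)*(3z) + (-3z^2)*(1)
Step 2: = 2 + 3 - 3
Step 3: = 2

2


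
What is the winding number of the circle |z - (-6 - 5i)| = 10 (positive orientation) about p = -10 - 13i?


Step 1: Center c = (-6, -5), radius = 10
Step 2: |p - c|^2 = (-4)^2 + (-8)^2 = 80
Step 3: r^2 = 100
Step 4: |p-c| < r so winding number = 1

1


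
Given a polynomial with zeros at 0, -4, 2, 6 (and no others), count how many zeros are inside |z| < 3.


Step 1: Check each root:
  z = 0: |0| = 0 < 3
  z = -4: |-4| = 4 >= 3
  z = 2: |2| = 2 < 3
  z = 6: |6| = 6 >= 3
Step 2: Count = 2

2


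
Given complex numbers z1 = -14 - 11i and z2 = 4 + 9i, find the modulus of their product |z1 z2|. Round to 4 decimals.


Step 1: |z1| = sqrt((-14)^2 + (-11)^2) = sqrt(317)
Step 2: |z2| = sqrt(4^2 + 9^2) = sqrt(97)
Step 3: |z1*z2| = |z1|*|z2| = sqrt(317) * sqrt(97) = sqrt(317 * 97) = sqrt(30749)
Step 4: = 175.3539

175.3539


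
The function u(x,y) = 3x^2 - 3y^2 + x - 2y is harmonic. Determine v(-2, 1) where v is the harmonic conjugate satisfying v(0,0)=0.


Step 1: v_x = -u_y = 6y + 2
Step 2: v_y = u_x = 6x + 1
Step 3: v = 6xy + 2x + y + C
Step 4: v(0,0) = 0 => C = 0
Step 5: v(-2, 1) = -15

-15


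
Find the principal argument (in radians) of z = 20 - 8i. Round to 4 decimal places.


Step 1: z = 20 - 8i
Step 2: arg(z) = atan2(-8, 20)
Step 3: arg(z) = -0.3805

-0.3805


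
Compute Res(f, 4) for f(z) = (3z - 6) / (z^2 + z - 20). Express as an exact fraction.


Step 1: Q(z) = z^2 + z - 20 = (z - 4)(z + 5)
Step 2: Q'(z) = 2z + 1
Step 3: Q'(4) = 9, P(4) = 6
Step 4: Res = P(4)/Q'(4) = 6/9 = 2/3

2/3


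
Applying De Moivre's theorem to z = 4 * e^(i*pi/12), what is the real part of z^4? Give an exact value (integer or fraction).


Step 1: By De Moivre's theorem, z^4 = 4^4 * e^(i*4*pi/12) = 256 * (cos(pi/3) + i*sin(pi/3))
Step 2: |z|^4 = 4^4 = 256
Step 3: The angle pi/3 already lies in [0, 2*pi)
Step 4: cos(pi/3) = 1/2
Step 5: Re(z^4) = 256 * 1/2 = 128

128


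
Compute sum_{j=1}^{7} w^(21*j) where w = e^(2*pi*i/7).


Step 1: The sum sum_{j=1}^{n} w^(k*j) equals n if n | k, else 0.
Step 2: Here n = 7, k = 21
Step 3: Does n divide k? 7 | 21 -> True
Step 4: Sum = 7

7


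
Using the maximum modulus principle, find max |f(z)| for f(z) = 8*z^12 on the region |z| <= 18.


Step 1: On |z| = 18, |f(z)| = 8 * |z|^12 = 8 * 18^12
Step 2: By maximum modulus principle, maximum is on boundary.
Step 3: Maximum = 8 * 1156831381426176 = 9254651051409408

9254651051409408


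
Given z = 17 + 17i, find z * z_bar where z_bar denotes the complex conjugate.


Step 1: conj(z) = 17 - 17i
Step 2: z * conj(z) = 17^2 + 17^2
Step 3: = 289 + 289 = 578

578


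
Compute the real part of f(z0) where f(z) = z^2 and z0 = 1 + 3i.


Step 1: z0 = 1 + 3i
Step 2: z0^2 = 1^2 - 3^2 + 6i
Step 3: real part = 1 - 9 = -8

-8


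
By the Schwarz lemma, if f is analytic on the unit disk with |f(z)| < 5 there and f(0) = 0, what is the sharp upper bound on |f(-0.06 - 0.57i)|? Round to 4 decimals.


Step 1: g = f/5 maps D -> D with g(0) = 0, so by the Schwarz lemma |g(z)| <= |z|, i.e. |f(z)| <= 5|z|; this is sharp (f(z) = 5z).
Step 2: |z0|^2 = (-0.06)^2 + (-0.57)^2 = 0.3285
Step 3: |z0| = sqrt(0.3285) = 0.573149
Step 4: Best bound = 5 * |z0| = 5 * 0.573149 = 2.8657

2.8657


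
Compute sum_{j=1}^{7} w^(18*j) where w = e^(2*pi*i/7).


Step 1: The sum sum_{j=1}^{n} w^(k*j) equals n if n | k, else 0.
Step 2: Here n = 7, k = 18
Step 3: Does n divide k? 7 | 18 -> False
Step 4: Sum = 0

0


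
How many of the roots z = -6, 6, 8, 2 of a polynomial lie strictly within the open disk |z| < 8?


Step 1: Check each root:
  z = -6: |-6| = 6 < 8
  z = 6: |6| = 6 < 8
  z = 8: |8| = 8 >= 8
  z = 2: |2| = 2 < 8
Step 2: Count = 3

3


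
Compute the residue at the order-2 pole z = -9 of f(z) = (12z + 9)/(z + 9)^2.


Step 1: Pole of order 2 at z = -9
Step 2: Res = lim d/dz [(z + 9)^2 * f(z)] as z -> -9
Step 3: (z + 9)^2 * f(z) = 12z + 9
Step 4: d/dz[12z + 9] = 12

12


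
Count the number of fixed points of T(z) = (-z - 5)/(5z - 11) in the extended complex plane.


Step 1: Fixed points satisfy T(z) = z
Step 2: 5z^2 - 10z + 5 = 0
Step 3: Discriminant = (-10)^2 - 4*5*5 = 0
Step 4: Number of fixed points = 1

1


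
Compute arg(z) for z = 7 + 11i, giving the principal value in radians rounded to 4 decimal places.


Step 1: z = 7 + 11i
Step 2: arg(z) = atan2(11, 7)
Step 3: arg(z) = 1.0041

1.0041


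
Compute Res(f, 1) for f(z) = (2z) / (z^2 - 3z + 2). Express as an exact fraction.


Step 1: Q(z) = z^2 - 3z + 2 = (z - 1)(z - 2)
Step 2: Q'(z) = 2z - 3
Step 3: Q'(1) = -1, P(1) = 2
Step 4: Res = P(1)/Q'(1) = 2/(-1) = -2

-2


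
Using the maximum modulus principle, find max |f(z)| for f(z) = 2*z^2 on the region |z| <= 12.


Step 1: On |z| = 12, |f(z)| = 2 * |z|^2 = 2 * 12^2
Step 2: By maximum modulus principle, maximum is on boundary.
Step 3: Maximum = 2 * 144 = 288

288


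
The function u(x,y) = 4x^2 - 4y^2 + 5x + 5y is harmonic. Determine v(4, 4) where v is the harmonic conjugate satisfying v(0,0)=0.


Step 1: v_x = -u_y = 8y - 5
Step 2: v_y = u_x = 8x + 5
Step 3: v = 8xy - 5x + 5y + C
Step 4: v(0,0) = 0 => C = 0
Step 5: v(4, 4) = 128

128


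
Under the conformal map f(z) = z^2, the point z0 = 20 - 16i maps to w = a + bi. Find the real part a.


Step 1: z0 = 20 - 16i
Step 2: z0^2 = 20^2 - (-16)^2 - 640i
Step 3: real part = 400 - 256 = 144

144


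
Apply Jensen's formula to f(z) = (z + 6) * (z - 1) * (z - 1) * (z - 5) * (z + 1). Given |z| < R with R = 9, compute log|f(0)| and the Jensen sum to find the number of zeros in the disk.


Jensen's formula: (1/2pi)*integral log|f(Re^it)|dt = log|f(0)| + sum_{|a_k|<R} log(R/|a_k|)
Step 1: f(0) = 6 * (-1) * (-1) * (-5) * 1 = -30
Step 2: log|f(0)| = log|-6| + log|1| + log|1| + log|5| + log|-1| = 3.4012
Step 3: Zeros inside |z| < 9: -6, 1, 1, 5, -1
Step 4: Jensen sum = log(9/6) + log(9/1) + log(9/1) + log(9/5) + log(9/1) = 7.5849
Step 5: n(R) = number of terms in the Jensen sum = count of zeros inside |z| < 9 = 5

5


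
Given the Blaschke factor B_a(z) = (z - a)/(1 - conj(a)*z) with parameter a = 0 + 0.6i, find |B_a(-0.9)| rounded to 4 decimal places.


Step 1: Numerator z0 - a = -0.9 - (0 + 0.6i) = -0.9 - 0.6i
Step 2: Denominator 1 - conj(a)*z0 = 1 - (0 - 0.6i)*(-0.9) = 1 - 0.54i
Step 3: |z0 - a|^2 = (-0.9)^2 + (-0.6)^2 = 1.17; |1 - conj(a)*z0|^2 = 1^2 + (-0.54)^2 = 1.2916
Step 4: |B_a(-0.9)| = sqrt(1.17 / 1.2916) = sqrt(0.905853)
Step 5: = 0.9518

0.9518


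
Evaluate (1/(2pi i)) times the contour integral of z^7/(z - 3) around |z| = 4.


Step 1: f(z) = z^7, a = 3 is inside |z| = 4
Step 2: By Cauchy integral formula: (1/(2pi*i)) * integral = f(a)
Step 3: f(3) = 3^7 = 2187

2187


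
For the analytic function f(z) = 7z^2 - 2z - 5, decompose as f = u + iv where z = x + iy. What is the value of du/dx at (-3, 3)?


Step 1: f(z) = 7(x+iy)^2 - 2(x+iy) - 5
Step 2: u = 7(x^2 - y^2) - 2x - 5
Step 3: u_x = 14x - 2
Step 4: At (-3, 3): u_x = -42 - 2 = -44

-44
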